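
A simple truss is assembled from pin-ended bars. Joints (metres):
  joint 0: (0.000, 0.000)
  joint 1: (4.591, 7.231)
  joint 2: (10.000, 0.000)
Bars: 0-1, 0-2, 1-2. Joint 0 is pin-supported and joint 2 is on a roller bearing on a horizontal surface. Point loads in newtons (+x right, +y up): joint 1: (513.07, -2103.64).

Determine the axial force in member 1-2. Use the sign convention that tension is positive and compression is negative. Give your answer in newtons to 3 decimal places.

N=3 nodes, M=3 members, R=3 reactions → 2N=6, M+R=6
member 0 (0-1): L=8.5653, (cx,cy)=(0.5360,0.8442)
member 1 (0-2): L=10.0000, (cx,cy)=(1.0000,0.0000)
member 2 (1-2): L=9.0302, (cx,cy)=(0.5990,-0.8008)
solve A·x = −loads:
  F[0-1] = -908.3641 N (compression)
  F[0-2] = +999.9522 N (tension)
  F[1-2] = -1669.3983 N (compression)
  Rx@0 = -513.0700 N
  Ry@0 = +766.8580 N
  Ry@2 = +1336.7820 N

-1669.398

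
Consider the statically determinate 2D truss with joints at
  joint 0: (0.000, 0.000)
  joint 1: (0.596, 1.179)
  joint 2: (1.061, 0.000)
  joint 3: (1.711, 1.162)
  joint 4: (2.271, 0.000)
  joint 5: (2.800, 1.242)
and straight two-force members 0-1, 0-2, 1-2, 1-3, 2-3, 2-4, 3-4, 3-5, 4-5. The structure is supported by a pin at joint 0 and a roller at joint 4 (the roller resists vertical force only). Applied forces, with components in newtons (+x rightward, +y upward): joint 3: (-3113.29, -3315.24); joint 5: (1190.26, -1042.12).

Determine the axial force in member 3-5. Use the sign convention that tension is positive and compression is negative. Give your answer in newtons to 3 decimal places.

N=6 nodes, M=9 members, R=3 reactions → 2N=12, M+R=12
member 0 (0-1): L=1.3211, (cx,cy)=(0.4511,0.8925)
member 1 (0-2): L=1.0610, (cx,cy)=(1.0000,0.0000)
member 2 (1-2): L=1.2674, (cx,cy)=(0.3669,-0.9303)
member 3 (1-3): L=1.1151, (cx,cy)=(0.9999,-0.0152)
member 4 (2-3): L=1.3314, (cx,cy)=(0.4882,0.8727)
member 5 (2-4): L=1.2100, (cx,cy)=(1.0000,0.0000)
member 6 (3-4): L=1.2899, (cx,cy)=(0.4341,-0.9008)
member 7 (3-5): L=1.0919, (cx,cy)=(0.9973,0.0733)
member 8 (4-5): L=1.3500, (cx,cy)=(0.3919,0.9200)
solve A·x = −loads:
  F[0-1] = -1699.5606 N (compression)
  F[0-2] = -1156.2810 N (compression)
  F[1-2] = +1652.9875 N (tension)
  F[1-3] = -1373.3849 N (compression)
  F[2-3] = -1761.9417 N (compression)
  F[2-4] = +310.3605 N (tension)
  F[3-4] = -1858.8590 N (compression)
  F[3-5] = +1691.4538 N (tension)
  F[4-5] = -1267.4055 N (compression)
  Rx@0 = +1923.0300 N
  Ry@0 = +1516.7737 N
  Ry@4 = +2840.5863 N

1691.454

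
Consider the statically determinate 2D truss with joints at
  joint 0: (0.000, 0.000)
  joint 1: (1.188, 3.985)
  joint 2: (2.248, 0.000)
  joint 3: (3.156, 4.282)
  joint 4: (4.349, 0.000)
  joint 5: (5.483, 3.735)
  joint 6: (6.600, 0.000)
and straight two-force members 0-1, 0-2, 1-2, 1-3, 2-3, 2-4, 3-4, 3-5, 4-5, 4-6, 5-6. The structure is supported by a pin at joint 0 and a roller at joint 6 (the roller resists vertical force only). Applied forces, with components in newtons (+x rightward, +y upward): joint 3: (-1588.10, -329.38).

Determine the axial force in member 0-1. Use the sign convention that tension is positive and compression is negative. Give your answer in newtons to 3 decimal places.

N=7 nodes, M=11 members, R=3 reactions → 2N=14, M+R=14
member 0 (0-1): L=4.1583, (cx,cy)=(0.2857,0.9583)
member 1 (0-2): L=2.2480, (cx,cy)=(1.0000,0.0000)
member 2 (1-2): L=4.1236, (cx,cy)=(0.2571,-0.9664)
member 3 (1-3): L=1.9903, (cx,cy)=(0.9888,0.1492)
member 4 (2-3): L=4.3772, (cx,cy)=(0.2074,0.9782)
member 5 (2-4): L=2.1010, (cx,cy)=(1.0000,0.0000)
member 6 (3-4): L=4.4451, (cx,cy)=(0.2684,-0.9633)
member 7 (3-5): L=2.3904, (cx,cy)=(0.9735,-0.2288)
member 8 (4-5): L=3.9034, (cx,cy)=(0.2905,0.9569)
member 9 (4-6): L=2.2510, (cx,cy)=(1.0000,0.0000)
member 10 (5-6): L=3.8985, (cx,cy)=(0.2865,-0.9581)
solve A·x = −loads:
  F[0-1] = -1254.5026 N (compression)
  F[0-2] = -1229.6977 N (compression)
  F[1-2] = +1142.2007 N (tension)
  F[1-3] = -659.3982 N (compression)
  F[2-3] = -1128.3618 N (compression)
  F[2-4] = -702.0198 N (compression)
  F[3-4] = +786.2667 N (tension)
  F[3-5] = +504.3795 N (tension)
  F[4-5] = -791.5603 N (compression)
  F[4-6] = -261.0330 N (compression)
  F[5-6] = +911.0334 N (tension)
  Rx@0 = +1588.1000 N
  Ry@0 = +1202.2165 N
  Ry@6 = -872.8365 N

-1254.503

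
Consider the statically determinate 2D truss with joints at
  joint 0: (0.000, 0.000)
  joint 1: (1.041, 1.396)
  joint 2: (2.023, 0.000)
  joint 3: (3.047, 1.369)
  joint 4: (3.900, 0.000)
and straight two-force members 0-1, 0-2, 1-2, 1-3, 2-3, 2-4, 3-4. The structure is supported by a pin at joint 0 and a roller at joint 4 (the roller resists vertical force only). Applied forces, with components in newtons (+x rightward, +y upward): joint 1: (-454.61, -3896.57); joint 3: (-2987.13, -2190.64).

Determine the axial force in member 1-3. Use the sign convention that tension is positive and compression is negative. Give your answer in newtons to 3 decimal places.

-3426.243

N=5 nodes, M=7 members, R=3 reactions → 2N=10, M+R=10
member 0 (0-1): L=1.7414, (cx,cy)=(0.5978,0.8017)
member 1 (0-2): L=2.0230, (cx,cy)=(1.0000,0.0000)
member 2 (1-2): L=1.7068, (cx,cy)=(0.5753,-0.8179)
member 3 (1-3): L=2.0062, (cx,cy)=(0.9999,-0.0135)
member 4 (2-3): L=1.7096, (cx,cy)=(0.5990,0.8008)
member 5 (2-4): L=1.8770, (cx,cy)=(1.0000,0.0000)
member 6 (3-4): L=1.6130, (cx,cy)=(0.5288,-0.8487)
solve A·x = −loads:
  F[0-1] = -5671.9262 N (compression)
  F[0-2] = -51.1045 N (compression)
  F[1-2] = +851.4960 N (tension)
  F[1-3] = -3426.2426 N (compression)
  F[2-3] = -869.7187 N (compression)
  F[2-4] = +959.7377 N (tension)
  F[3-4] = -1814.8385 N (compression)
  Rx@0 = +3441.7400 N
  Ry@0 = +4546.9041 N
  Ry@4 = +1540.3059 N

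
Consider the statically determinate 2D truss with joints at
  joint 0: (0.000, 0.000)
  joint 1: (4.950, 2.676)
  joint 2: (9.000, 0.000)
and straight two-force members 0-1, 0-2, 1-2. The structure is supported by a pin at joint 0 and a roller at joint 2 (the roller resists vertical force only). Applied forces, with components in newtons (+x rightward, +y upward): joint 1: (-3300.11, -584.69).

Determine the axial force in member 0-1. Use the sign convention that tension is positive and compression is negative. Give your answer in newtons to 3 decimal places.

-2616.576

N=3 nodes, M=3 members, R=3 reactions → 2N=6, M+R=6
member 0 (0-1): L=5.6270, (cx,cy)=(0.8797,0.4756)
member 1 (0-2): L=9.0000, (cx,cy)=(1.0000,0.0000)
member 2 (1-2): L=4.8542, (cx,cy)=(0.8343,-0.5513)
solve A·x = −loads:
  F[0-1] = -2616.5761 N (compression)
  F[0-2] = -998.3541 N (compression)
  F[1-2] = +1196.6007 N (tension)
  Rx@0 = +3300.1100 N
  Ry@0 = +1244.3432 N
  Ry@2 = -659.6532 N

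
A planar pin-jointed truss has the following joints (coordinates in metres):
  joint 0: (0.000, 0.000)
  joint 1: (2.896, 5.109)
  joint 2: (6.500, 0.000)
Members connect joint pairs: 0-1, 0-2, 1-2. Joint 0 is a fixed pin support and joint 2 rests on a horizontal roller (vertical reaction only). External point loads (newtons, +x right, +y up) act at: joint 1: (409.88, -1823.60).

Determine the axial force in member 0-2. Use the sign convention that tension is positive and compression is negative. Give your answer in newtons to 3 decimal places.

N=3 nodes, M=3 members, R=3 reactions → 2N=6, M+R=6
member 0 (0-1): L=5.8727, (cx,cy)=(0.4931,0.8700)
member 1 (0-2): L=6.5000, (cx,cy)=(1.0000,0.0000)
member 2 (1-2): L=6.2523, (cx,cy)=(0.5764,-0.8171)
solve A·x = −loads:
  F[0-1] = -791.9366 N (compression)
  F[0-2] = +800.4066 N (tension)
  F[1-2] = -1388.5534 N (compression)
  Rx@0 = -409.8800 N
  Ry@0 = +688.9504 N
  Ry@2 = +1134.6496 N

800.407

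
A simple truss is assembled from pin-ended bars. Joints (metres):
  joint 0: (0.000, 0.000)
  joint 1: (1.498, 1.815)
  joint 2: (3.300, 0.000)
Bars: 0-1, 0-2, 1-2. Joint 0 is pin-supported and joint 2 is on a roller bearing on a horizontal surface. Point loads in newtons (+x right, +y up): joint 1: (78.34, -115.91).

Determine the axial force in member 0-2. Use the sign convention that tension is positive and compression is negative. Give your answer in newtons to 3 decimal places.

95.018

N=3 nodes, M=3 members, R=3 reactions → 2N=6, M+R=6
member 0 (0-1): L=2.3533, (cx,cy)=(0.6365,0.7712)
member 1 (0-2): L=3.3000, (cx,cy)=(1.0000,0.0000)
member 2 (1-2): L=2.5576, (cx,cy)=(0.7046,-0.7096)
solve A·x = −loads:
  F[0-1] = -26.2004 N (compression)
  F[0-2] = +95.0176 N (tension)
  F[1-2] = -134.8608 N (compression)
  Rx@0 = -78.3400 N
  Ry@0 = +20.2069 N
  Ry@2 = +95.7031 N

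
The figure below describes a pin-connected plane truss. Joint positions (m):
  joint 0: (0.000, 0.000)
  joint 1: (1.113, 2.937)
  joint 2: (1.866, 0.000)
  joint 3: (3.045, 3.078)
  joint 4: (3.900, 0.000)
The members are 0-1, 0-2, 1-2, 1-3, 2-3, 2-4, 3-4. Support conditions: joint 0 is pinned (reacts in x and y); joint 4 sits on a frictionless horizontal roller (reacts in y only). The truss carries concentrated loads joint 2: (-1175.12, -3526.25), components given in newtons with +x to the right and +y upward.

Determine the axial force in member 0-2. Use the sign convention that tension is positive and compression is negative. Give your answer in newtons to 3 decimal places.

-478.188

N=5 nodes, M=7 members, R=3 reactions → 2N=10, M+R=10
member 0 (0-1): L=3.1408, (cx,cy)=(0.3544,0.9351)
member 1 (0-2): L=1.8660, (cx,cy)=(1.0000,0.0000)
member 2 (1-2): L=3.0320, (cx,cy)=(0.2484,-0.9687)
member 3 (1-3): L=1.9371, (cx,cy)=(0.9973,0.0728)
member 4 (2-3): L=3.2961, (cx,cy)=(0.3577,0.9338)
member 5 (2-4): L=2.0340, (cx,cy)=(1.0000,0.0000)
member 6 (3-4): L=3.1945, (cx,cy)=(0.2676,-0.9635)
solve A·x = −loads:
  F[0-1] = -1966.7007 N (compression)
  F[0-2] = -478.1876 N (compression)
  F[1-2] = +1812.1412 N (tension)
  F[1-3] = -1150.0310 N (compression)
  F[2-3] = +1896.3508 N (tension)
  F[2-4] = +468.6597 N (tension)
  F[3-4] = -1751.0572 N (compression)
  Rx@0 = +1175.1200 N
  Ry@0 = +1839.0750 N
  Ry@4 = +1687.1750 N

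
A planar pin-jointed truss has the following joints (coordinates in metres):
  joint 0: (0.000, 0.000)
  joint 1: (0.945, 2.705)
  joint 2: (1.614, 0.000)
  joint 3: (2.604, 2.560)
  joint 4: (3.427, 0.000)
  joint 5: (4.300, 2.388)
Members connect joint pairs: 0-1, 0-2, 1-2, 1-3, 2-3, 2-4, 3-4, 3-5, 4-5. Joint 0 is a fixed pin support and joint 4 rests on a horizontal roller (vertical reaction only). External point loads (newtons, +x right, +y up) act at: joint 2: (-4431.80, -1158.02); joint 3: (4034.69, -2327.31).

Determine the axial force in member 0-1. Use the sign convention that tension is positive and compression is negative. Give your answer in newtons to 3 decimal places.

1951.605

N=6 nodes, M=9 members, R=3 reactions → 2N=12, M+R=12
member 0 (0-1): L=2.8653, (cx,cy)=(0.3298,0.9440)
member 1 (0-2): L=1.6140, (cx,cy)=(1.0000,0.0000)
member 2 (1-2): L=2.7865, (cx,cy)=(0.2401,-0.9708)
member 3 (1-3): L=1.6653, (cx,cy)=(0.9962,-0.0871)
member 4 (2-3): L=2.7448, (cx,cy)=(0.3607,0.9327)
member 5 (2-4): L=1.8130, (cx,cy)=(1.0000,0.0000)
member 6 (3-4): L=2.6890, (cx,cy)=(0.3061,-0.9520)
member 7 (3-5): L=1.7047, (cx,cy)=(0.9949,-0.1009)
member 8 (4-5): L=2.5426, (cx,cy)=(0.3434,0.9392)
solve A·x = −loads:
  F[0-1] = +1951.6053 N (tension)
  F[0-2] = -1040.7616 N (compression)
  F[1-2] = -1999.0856 N (compression)
  F[1-3] = +1127.8878 N (tension)
  F[2-3] = +3322.2683 N (tension)
  F[2-4] = +1712.7853 N (tension)
  F[3-4] = -5596.2889 N (compression)
  F[3-5] = -0.0000 N (compression)
  F[4-5] = +0.0000 N (tension)
  Rx@0 = +397.1100 N
  Ry@0 = -1842.4103 N
  Ry@4 = +5327.7403 N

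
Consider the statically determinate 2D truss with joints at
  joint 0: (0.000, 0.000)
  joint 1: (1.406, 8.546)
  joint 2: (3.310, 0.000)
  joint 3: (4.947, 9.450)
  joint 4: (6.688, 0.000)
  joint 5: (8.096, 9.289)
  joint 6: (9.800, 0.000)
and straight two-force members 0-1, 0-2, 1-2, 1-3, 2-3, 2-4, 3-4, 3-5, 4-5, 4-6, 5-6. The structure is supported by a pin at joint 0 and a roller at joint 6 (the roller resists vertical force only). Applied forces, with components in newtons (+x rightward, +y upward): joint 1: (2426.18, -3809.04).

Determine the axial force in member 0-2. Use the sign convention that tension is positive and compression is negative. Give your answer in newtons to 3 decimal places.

N=7 nodes, M=11 members, R=3 reactions → 2N=14, M+R=14
member 0 (0-1): L=8.6609, (cx,cy)=(0.1623,0.9867)
member 1 (0-2): L=3.3100, (cx,cy)=(1.0000,0.0000)
member 2 (1-2): L=8.7555, (cx,cy)=(0.2175,-0.9761)
member 3 (1-3): L=3.6546, (cx,cy)=(0.9689,0.2474)
member 4 (2-3): L=9.5907, (cx,cy)=(0.1707,0.9853)
member 5 (2-4): L=3.3780, (cx,cy)=(1.0000,0.0000)
member 6 (3-4): L=9.6090, (cx,cy)=(0.1812,-0.9834)
member 7 (3-5): L=3.1531, (cx,cy)=(0.9987,-0.0511)
member 8 (4-5): L=9.3951, (cx,cy)=(0.1499,0.9887)
member 9 (4-6): L=3.1120, (cx,cy)=(1.0000,0.0000)
member 10 (5-6): L=9.4440, (cx,cy)=(0.1804,-0.9836)
solve A·x = −loads:
  F[0-1] = -1162.2486 N (compression)
  F[0-2] = +2614.8583 N (tension)
  F[1-2] = -3227.8161 N (compression)
  F[1-3] = -1974.2835 N (compression)
  F[2-3] = +3197.4915 N (tension)
  F[2-4] = +1367.1639 N (tension)
  F[3-4] = -2661.0006 N (compression)
  F[3-5] = -886.1901 N (compression)
  F[4-5] = +2646.8516 N (tension)
  F[4-6] = +488.3630 N (tension)
  F[5-6] = -2706.6313 N (compression)
  Rx@0 = -2426.1800 N
  Ry@0 = +1146.8314 N
  Ry@6 = +2662.2086 N

2614.858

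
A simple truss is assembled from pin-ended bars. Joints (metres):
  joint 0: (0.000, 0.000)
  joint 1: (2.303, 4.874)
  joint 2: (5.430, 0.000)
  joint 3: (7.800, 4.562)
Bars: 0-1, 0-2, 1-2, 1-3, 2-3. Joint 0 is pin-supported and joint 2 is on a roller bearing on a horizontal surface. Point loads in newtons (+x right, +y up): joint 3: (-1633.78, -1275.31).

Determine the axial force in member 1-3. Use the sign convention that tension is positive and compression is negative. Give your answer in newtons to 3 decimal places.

N=4 nodes, M=5 members, R=3 reactions → 2N=8, M+R=8
member 0 (0-1): L=5.3907, (cx,cy)=(0.4272,0.9041)
member 1 (0-2): L=5.4300, (cx,cy)=(1.0000,0.0000)
member 2 (1-2): L=5.7909, (cx,cy)=(0.5400,-0.8417)
member 3 (1-3): L=5.5058, (cx,cy)=(0.9984,-0.0567)
member 4 (2-3): L=5.1409, (cx,cy)=(0.4610,0.8874)
solve A·x = −loads:
  F[0-1] = -902.4937 N (compression)
  F[0-2] = -1248.2194 N (compression)
  F[1-2] = +1033.1058 N (tension)
  F[1-3] = -944.9451 N (compression)
  F[2-3] = -1497.4809 N (compression)
  Rx@0 = +1633.7800 N
  Ry@0 = +815.9889 N
  Ry@2 = +459.3211 N

-944.945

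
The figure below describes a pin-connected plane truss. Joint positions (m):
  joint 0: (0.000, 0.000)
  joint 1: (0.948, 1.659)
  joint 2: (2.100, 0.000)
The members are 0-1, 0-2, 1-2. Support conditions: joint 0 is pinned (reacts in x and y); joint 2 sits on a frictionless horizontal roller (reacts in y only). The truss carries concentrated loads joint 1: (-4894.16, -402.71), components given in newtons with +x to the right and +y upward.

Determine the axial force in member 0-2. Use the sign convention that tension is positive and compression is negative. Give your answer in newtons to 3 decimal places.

N=3 nodes, M=3 members, R=3 reactions → 2N=6, M+R=6
member 0 (0-1): L=1.9108, (cx,cy)=(0.4961,0.8682)
member 1 (0-2): L=2.1000, (cx,cy)=(1.0000,0.0000)
member 2 (1-2): L=2.0197, (cx,cy)=(0.5704,-0.8214)
solve A·x = −loads:
  F[0-1] = -4707.5541 N (compression)
  F[0-2] = -2558.5591 N (compression)
  F[1-2] = +4485.8043 N (tension)
  Rx@0 = +4894.1600 N
  Ry@0 = +4087.3016 N
  Ry@2 = -3684.5916 N

-2558.559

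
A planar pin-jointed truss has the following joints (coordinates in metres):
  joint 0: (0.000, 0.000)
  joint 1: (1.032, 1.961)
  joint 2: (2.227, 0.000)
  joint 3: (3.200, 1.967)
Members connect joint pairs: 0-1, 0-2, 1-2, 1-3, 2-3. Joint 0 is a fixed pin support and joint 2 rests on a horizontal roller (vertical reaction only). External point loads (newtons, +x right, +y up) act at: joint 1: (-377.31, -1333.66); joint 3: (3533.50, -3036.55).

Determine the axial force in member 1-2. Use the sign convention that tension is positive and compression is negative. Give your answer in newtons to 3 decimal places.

N=4 nodes, M=5 members, R=3 reactions → 2N=8, M+R=8
member 0 (0-1): L=2.2160, (cx,cy)=(0.4657,0.8849)
member 1 (0-2): L=2.2270, (cx,cy)=(1.0000,0.0000)
member 2 (1-2): L=2.2964, (cx,cy)=(0.5204,-0.8539)
member 3 (1-3): L=2.1680, (cx,cy)=(1.0000,0.0028)
member 4 (2-3): L=2.1945, (cx,cy)=(0.4434,0.8963)
solve A·x = −loads:
  F[0-1] = +3841.8390 N (tension)
  F[0-2] = +1367.0101 N (tension)
  F[1-2] = -5526.7415 N (compression)
  F[1-3] = +5042.4881 N (tension)
  F[2-3] = -3403.3173 N (compression)
  Rx@0 = -3156.1900 N
  Ry@0 = -3399.7885 N
  Ry@2 = +7769.9985 N

-5526.742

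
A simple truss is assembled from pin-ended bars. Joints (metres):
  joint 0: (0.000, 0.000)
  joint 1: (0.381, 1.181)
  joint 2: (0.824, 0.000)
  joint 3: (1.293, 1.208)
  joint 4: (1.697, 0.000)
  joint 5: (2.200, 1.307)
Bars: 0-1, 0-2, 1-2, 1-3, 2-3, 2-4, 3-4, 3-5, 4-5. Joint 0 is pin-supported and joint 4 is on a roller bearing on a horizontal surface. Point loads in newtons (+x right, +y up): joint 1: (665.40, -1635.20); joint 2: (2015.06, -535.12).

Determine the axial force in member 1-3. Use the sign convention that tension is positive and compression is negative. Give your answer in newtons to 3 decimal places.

-797.257

N=6 nodes, M=9 members, R=3 reactions → 2N=12, M+R=12
member 0 (0-1): L=1.2409, (cx,cy)=(0.3070,0.9517)
member 1 (0-2): L=0.8240, (cx,cy)=(1.0000,0.0000)
member 2 (1-2): L=1.2614, (cx,cy)=(0.3512,-0.9363)
member 3 (1-3): L=0.9124, (cx,cy)=(0.9996,0.0296)
member 4 (2-3): L=1.2958, (cx,cy)=(0.3619,0.9322)
member 5 (2-4): L=0.8730, (cx,cy)=(1.0000,0.0000)
member 6 (3-4): L=1.2738, (cx,cy)=(0.3172,-0.9484)
member 7 (3-5): L=0.9124, (cx,cy)=(0.9941,0.1085)
member 8 (4-5): L=1.4004, (cx,cy)=(0.3592,0.9333)
solve A·x = −loads:
  F[0-1] = -1135.1108 N (compression)
  F[0-2] = +3028.9689 N (tension)
  F[1-2] = -617.8668 N (compression)
  F[1-3] = -797.2569 N (compression)
  F[2-3] = +1194.6126 N (tension)
  F[2-4] = +364.5478 N (tension)
  F[3-4] = -1149.3776 N (compression)
  F[3-5] = -0.0000 N (compression)
  F[4-5] = -0.0000 N (compression)
  Rx@0 = -2680.4600 N
  Ry@0 = +1080.2861 N
  Ry@4 = +1090.0339 N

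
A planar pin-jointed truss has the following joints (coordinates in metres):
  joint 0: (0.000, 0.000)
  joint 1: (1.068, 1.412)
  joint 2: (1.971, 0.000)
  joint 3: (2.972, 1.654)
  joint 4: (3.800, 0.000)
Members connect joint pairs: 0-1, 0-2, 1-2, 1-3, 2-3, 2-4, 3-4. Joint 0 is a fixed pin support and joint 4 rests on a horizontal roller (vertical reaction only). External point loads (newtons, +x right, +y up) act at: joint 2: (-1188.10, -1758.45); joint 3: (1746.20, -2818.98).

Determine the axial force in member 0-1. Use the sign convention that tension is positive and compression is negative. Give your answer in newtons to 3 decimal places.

-878.379

N=5 nodes, M=7 members, R=3 reactions → 2N=10, M+R=10
member 0 (0-1): L=1.7704, (cx,cy)=(0.6032,0.7976)
member 1 (0-2): L=1.9710, (cx,cy)=(1.0000,0.0000)
member 2 (1-2): L=1.6761, (cx,cy)=(0.5388,-0.8425)
member 3 (1-3): L=1.9193, (cx,cy)=(0.9920,0.1261)
member 4 (2-3): L=1.9333, (cx,cy)=(0.5178,0.8555)
member 5 (2-4): L=1.8290, (cx,cy)=(1.0000,0.0000)
member 6 (3-4): L=1.8497, (cx,cy)=(0.4476,-0.8942)
solve A·x = −loads:
  F[0-1] = -878.3791 N (compression)
  F[0-2] = +1087.9809 N (tension)
  F[1-2] = +695.1178 N (tension)
  F[1-3] = -911.6623 N (compression)
  F[2-3] = +1370.9071 N (tension)
  F[2-4] = +1940.7819 N (tension)
  F[3-4] = -4335.5277 N (compression)
  Rx@0 = -558.1000 N
  Ry@0 = +700.5541 N
  Ry@4 = +3876.8759 N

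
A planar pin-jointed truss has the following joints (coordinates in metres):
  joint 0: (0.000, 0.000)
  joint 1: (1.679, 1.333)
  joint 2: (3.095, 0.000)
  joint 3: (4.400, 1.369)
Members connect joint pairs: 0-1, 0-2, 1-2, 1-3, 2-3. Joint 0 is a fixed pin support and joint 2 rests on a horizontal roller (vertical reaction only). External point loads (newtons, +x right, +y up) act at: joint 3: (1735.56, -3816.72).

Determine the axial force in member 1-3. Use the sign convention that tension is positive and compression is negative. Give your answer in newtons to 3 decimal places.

N=4 nodes, M=5 members, R=3 reactions → 2N=8, M+R=8
member 0 (0-1): L=2.1438, (cx,cy)=(0.7832,0.6218)
member 1 (0-2): L=3.0950, (cx,cy)=(1.0000,0.0000)
member 2 (1-2): L=1.9447, (cx,cy)=(0.7281,-0.6854)
member 3 (1-3): L=2.7212, (cx,cy)=(0.9999,0.0132)
member 4 (2-3): L=1.8913, (cx,cy)=(0.6900,0.7238)
solve A·x = −loads:
  F[0-1] = +3822.8294 N (tension)
  F[0-2] = -1258.4201 N (compression)
  F[1-2] = -3362.7635 N (compression)
  F[1-3] = +5442.9670 N (tension)
  F[2-3] = -5372.4788 N (compression)
  Rx@0 = -1735.5600 N
  Ry@0 = -2376.9956 N
  Ry@2 = +6193.7156 N

5442.967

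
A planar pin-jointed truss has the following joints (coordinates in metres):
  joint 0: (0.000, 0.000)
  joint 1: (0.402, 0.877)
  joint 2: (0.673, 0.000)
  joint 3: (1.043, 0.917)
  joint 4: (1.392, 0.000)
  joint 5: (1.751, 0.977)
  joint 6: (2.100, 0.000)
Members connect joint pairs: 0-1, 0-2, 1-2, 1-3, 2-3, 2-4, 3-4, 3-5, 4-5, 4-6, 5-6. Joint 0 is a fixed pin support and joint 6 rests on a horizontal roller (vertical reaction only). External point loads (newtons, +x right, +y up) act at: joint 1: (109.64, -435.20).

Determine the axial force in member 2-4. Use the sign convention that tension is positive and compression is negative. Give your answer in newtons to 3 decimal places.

N=7 nodes, M=11 members, R=3 reactions → 2N=14, M+R=14
member 0 (0-1): L=0.9647, (cx,cy)=(0.4167,0.9090)
member 1 (0-2): L=0.6730, (cx,cy)=(1.0000,0.0000)
member 2 (1-2): L=0.9179, (cx,cy)=(0.2952,-0.9554)
member 3 (1-3): L=0.6422, (cx,cy)=(0.9981,0.0623)
member 4 (2-3): L=0.9888, (cx,cy)=(0.3742,0.9274)
member 5 (2-4): L=0.7190, (cx,cy)=(1.0000,0.0000)
member 6 (3-4): L=0.9812, (cx,cy)=(0.3557,-0.9346)
member 7 (3-5): L=0.7105, (cx,cy)=(0.9964,0.0844)
member 8 (4-5): L=1.0409, (cx,cy)=(0.3449,0.9386)
member 9 (4-6): L=0.7080, (cx,cy)=(1.0000,0.0000)
member 10 (5-6): L=1.0375, (cx,cy)=(0.3364,-0.9417)
solve A·x = −loads:
  F[0-1] = -336.7285 N (compression)
  F[0-2] = +249.9515 N (tension)
  F[1-2] = -148.5807 N (compression)
  F[1-3] = -206.4863 N (compression)
  F[2-3] = +153.0778 N (tension)
  F[2-4] = +148.8070 N (tension)
  F[3-4] = -146.8868 N (compression)
  F[3-5] = -96.9057 N (compression)
  F[4-5] = +146.2550 N (tension)
  F[4-6] = +46.1157 N (tension)
  F[5-6] = -137.0869 N (compression)
  Rx@0 = -109.6400 N
  Ry@0 = +306.1025 N
  Ry@6 = +129.0975 N

148.807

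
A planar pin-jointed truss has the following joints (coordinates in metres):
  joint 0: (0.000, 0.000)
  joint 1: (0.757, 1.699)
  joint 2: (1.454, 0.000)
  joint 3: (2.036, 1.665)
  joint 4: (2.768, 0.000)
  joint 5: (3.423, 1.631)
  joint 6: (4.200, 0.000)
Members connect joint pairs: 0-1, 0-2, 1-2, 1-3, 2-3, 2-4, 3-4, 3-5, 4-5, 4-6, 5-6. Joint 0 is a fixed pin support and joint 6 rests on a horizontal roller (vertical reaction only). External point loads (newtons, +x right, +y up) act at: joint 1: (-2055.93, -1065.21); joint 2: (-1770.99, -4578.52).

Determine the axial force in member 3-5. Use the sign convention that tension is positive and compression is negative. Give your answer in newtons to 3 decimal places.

-822.170

N=7 nodes, M=11 members, R=3 reactions → 2N=14, M+R=14
member 0 (0-1): L=1.8600, (cx,cy)=(0.4070,0.9134)
member 1 (0-2): L=1.4540, (cx,cy)=(1.0000,0.0000)
member 2 (1-2): L=1.8364, (cx,cy)=(0.3795,-0.9252)
member 3 (1-3): L=1.2795, (cx,cy)=(0.9996,-0.0266)
member 4 (2-3): L=1.7638, (cx,cy)=(0.3300,0.9440)
member 5 (2-4): L=1.3140, (cx,cy)=(1.0000,0.0000)
member 6 (3-4): L=1.8188, (cx,cy)=(0.4025,-0.9154)
member 7 (3-5): L=1.3874, (cx,cy)=(0.9997,-0.0245)
member 8 (4-5): L=1.7576, (cx,cy)=(0.3727,0.9280)
member 9 (4-6): L=1.4320, (cx,cy)=(1.0000,0.0000)
member 10 (5-6): L=1.8066, (cx,cy)=(0.4301,-0.9028)
solve A·x = −loads:
  F[0-1] = -5143.6337 N (compression)
  F[0-2] = -1733.5315 N (compression)
  F[1-2] = +3971.3917 N (tension)
  F[1-3] = -1545.3237 N (compression)
  F[2-3] = +957.9474 N (tension)
  F[2-4] = +1228.6826 N (tension)
  F[3-4] = -1010.6770 N (compression)
  F[3-5] = -822.1702 N (compression)
  F[4-5] = +997.0311 N (tension)
  F[4-6] = +450.3641 N (tension)
  F[5-6] = -1047.1538 N (compression)
  Rx@0 = +3826.9200 N
  Ry@0 = +4698.3712 N
  Ry@6 = +945.3588 N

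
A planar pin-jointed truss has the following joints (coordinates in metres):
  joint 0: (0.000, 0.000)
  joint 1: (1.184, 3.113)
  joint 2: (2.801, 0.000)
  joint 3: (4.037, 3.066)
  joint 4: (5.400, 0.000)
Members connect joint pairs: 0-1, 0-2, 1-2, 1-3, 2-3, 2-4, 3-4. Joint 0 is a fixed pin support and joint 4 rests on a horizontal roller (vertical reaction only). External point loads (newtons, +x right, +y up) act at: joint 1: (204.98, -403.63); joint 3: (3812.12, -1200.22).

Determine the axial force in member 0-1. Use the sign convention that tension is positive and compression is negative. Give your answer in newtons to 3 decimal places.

1780.859

N=5 nodes, M=7 members, R=3 reactions → 2N=10, M+R=10
member 0 (0-1): L=3.3306, (cx,cy)=(0.3555,0.9347)
member 1 (0-2): L=2.8010, (cx,cy)=(1.0000,0.0000)
member 2 (1-2): L=3.5079, (cx,cy)=(0.4610,-0.8874)
member 3 (1-3): L=2.8534, (cx,cy)=(0.9999,-0.0165)
member 4 (2-3): L=3.3058, (cx,cy)=(0.3739,0.9275)
member 5 (2-4): L=2.5990, (cx,cy)=(1.0000,0.0000)
member 6 (3-4): L=3.3553, (cx,cy)=(0.4062,-0.9138)
solve A·x = −loads:
  F[0-1] = +1780.8589 N (tension)
  F[0-2] = +3384.0120 N (tension)
  F[1-2] = -2358.6556 N (compression)
  F[1-3] = +1515.5542 N (tension)
  F[2-3] = +2256.8048 N (tension)
  F[2-4] = +1452.9684 N (tension)
  F[3-4] = -3576.7892 N (compression)
  Rx@0 = -4017.1000 N
  Ry@0 = -1664.5294 N
  Ry@4 = +3268.3794 N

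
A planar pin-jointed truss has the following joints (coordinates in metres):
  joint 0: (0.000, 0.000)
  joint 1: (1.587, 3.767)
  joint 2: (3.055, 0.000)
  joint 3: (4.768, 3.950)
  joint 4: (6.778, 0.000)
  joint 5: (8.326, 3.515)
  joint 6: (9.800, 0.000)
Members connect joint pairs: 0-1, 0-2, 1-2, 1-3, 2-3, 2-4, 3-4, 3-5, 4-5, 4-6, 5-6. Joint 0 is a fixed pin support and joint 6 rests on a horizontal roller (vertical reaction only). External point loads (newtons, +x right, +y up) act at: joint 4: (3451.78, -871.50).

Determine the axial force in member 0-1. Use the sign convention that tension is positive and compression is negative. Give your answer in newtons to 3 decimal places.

-291.617

N=7 nodes, M=11 members, R=3 reactions → 2N=14, M+R=14
member 0 (0-1): L=4.0876, (cx,cy)=(0.3882,0.9216)
member 1 (0-2): L=3.0550, (cx,cy)=(1.0000,0.0000)
member 2 (1-2): L=4.0429, (cx,cy)=(0.3631,-0.9317)
member 3 (1-3): L=3.1863, (cx,cy)=(0.9983,0.0574)
member 4 (2-3): L=4.3054, (cx,cy)=(0.3979,0.9174)
member 5 (2-4): L=3.7230, (cx,cy)=(1.0000,0.0000)
member 6 (3-4): L=4.4320, (cx,cy)=(0.4535,-0.8912)
member 7 (3-5): L=3.5845, (cx,cy)=(0.9926,-0.1214)
member 8 (4-5): L=3.8408, (cx,cy)=(0.4030,0.9152)
member 9 (4-6): L=3.0220, (cx,cy)=(1.0000,0.0000)
member 10 (5-6): L=3.8115, (cx,cy)=(0.3867,-0.9222)
solve A·x = −loads:
  F[0-1] = -291.6175 N (compression)
  F[0-2] = +3564.9984 N (tension)
  F[1-2] = +275.2659 N (tension)
  F[1-3] = -213.5207 N (compression)
  F[2-3] = -279.5584 N (compression)
  F[2-4] = +3776.1756 N (tension)
  F[3-4] = +368.9915 N (tension)
  F[3-5] = -495.4021 N (compression)
  F[4-5] = +592.9297 N (tension)
  F[4-6] = +252.7639 N (tension)
  F[5-6] = -653.6104 N (compression)
  Rx@0 = -3451.7800 N
  Ry@0 = +268.7421 N
  Ry@6 = +602.7579 N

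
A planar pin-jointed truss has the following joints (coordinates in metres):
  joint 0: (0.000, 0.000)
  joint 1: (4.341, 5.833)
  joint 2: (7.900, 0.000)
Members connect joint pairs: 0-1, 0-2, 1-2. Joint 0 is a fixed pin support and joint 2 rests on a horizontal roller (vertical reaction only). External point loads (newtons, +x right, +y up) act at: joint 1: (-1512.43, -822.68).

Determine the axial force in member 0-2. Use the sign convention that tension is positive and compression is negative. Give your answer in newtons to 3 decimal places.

N=3 nodes, M=3 members, R=3 reactions → 2N=6, M+R=6
member 0 (0-1): L=7.2711, (cx,cy)=(0.5970,0.8022)
member 1 (0-2): L=7.9000, (cx,cy)=(1.0000,0.0000)
member 2 (1-2): L=6.8330, (cx,cy)=(0.5209,-0.8536)
solve A·x = −loads:
  F[0-1] = -1854.0142 N (compression)
  F[0-2] = -405.5368 N (compression)
  F[1-2] = +778.6028 N (tension)
  Rx@0 = +1512.4300 N
  Ry@0 = +1487.3319 N
  Ry@2 = -664.6519 N

-405.537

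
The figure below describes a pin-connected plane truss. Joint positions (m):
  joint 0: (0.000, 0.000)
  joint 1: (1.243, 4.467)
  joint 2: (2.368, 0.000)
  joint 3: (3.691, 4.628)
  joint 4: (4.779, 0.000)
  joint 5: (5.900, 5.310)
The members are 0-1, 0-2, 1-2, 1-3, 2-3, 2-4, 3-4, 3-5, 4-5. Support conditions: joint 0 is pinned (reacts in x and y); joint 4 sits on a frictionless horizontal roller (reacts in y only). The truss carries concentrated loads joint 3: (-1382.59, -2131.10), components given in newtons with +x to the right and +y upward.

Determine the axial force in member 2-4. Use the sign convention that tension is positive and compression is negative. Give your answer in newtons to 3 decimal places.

N=6 nodes, M=9 members, R=3 reactions → 2N=12, M+R=12
member 0 (0-1): L=4.6367, (cx,cy)=(0.2681,0.9634)
member 1 (0-2): L=2.3680, (cx,cy)=(1.0000,0.0000)
member 2 (1-2): L=4.6065, (cx,cy)=(0.2442,-0.9697)
member 3 (1-3): L=2.4533, (cx,cy)=(0.9978,0.0656)
member 4 (2-3): L=4.8134, (cx,cy)=(0.2749,0.9615)
member 5 (2-4): L=2.4110, (cx,cy)=(1.0000,0.0000)
member 6 (3-4): L=4.7542, (cx,cy)=(0.2289,-0.9735)
member 7 (3-5): L=2.3119, (cx,cy)=(0.9555,0.2950)
member 8 (4-5): L=5.4270, (cx,cy)=(0.2066,0.9784)
solve A·x = −loads:
  F[0-1] = -1893.3797 N (compression)
  F[0-2] = -875.0172 N (compression)
  F[1-2] = +1816.5230 N (tension)
  F[1-3] = -953.2605 N (compression)
  F[2-3] = -1832.0811 N (compression)
  F[2-4] = +72.1783 N (tension)
  F[3-4] = -315.3933 N (compression)
  F[3-5] = +0.0000 N (tension)
  F[4-5] = -0.0000 N (compression)
  Rx@0 = +1382.5900 N
  Ry@0 = +1824.0769 N
  Ry@4 = +307.0231 N

72.178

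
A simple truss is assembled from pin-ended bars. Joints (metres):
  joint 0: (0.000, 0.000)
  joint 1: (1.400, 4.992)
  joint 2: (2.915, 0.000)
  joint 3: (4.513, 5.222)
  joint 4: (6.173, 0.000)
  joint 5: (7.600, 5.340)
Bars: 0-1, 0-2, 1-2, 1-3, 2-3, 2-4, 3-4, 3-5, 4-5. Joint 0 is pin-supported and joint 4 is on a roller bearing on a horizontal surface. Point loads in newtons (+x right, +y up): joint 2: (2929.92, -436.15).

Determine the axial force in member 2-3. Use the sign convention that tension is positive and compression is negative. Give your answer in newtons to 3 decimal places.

N=6 nodes, M=9 members, R=3 reactions → 2N=12, M+R=12
member 0 (0-1): L=5.1846, (cx,cy)=(0.2700,0.9629)
member 1 (0-2): L=2.9150, (cx,cy)=(1.0000,0.0000)
member 2 (1-2): L=5.2168, (cx,cy)=(0.2904,-0.9569)
member 3 (1-3): L=3.1215, (cx,cy)=(0.9973,0.0737)
member 4 (2-3): L=5.4610, (cx,cy)=(0.2926,0.9562)
member 5 (2-4): L=3.2580, (cx,cy)=(1.0000,0.0000)
member 6 (3-4): L=5.4795, (cx,cy)=(0.3029,-0.9530)
member 7 (3-5): L=3.0893, (cx,cy)=(0.9993,0.0382)
member 8 (4-5): L=5.5274, (cx,cy)=(0.2582,0.9661)
solve A·x = −loads:
  F[0-1] = -239.0734 N (compression)
  F[0-2] = +2994.4771 N (tension)
  F[1-2] = +230.4086 N (tension)
  F[1-3] = -131.8276 N (compression)
  F[2-3] = +225.5434 N (tension)
  F[2-4] = +65.4711 N (tension)
  F[3-4] = -216.1135 N (compression)
  F[3-5] = -0.0000 N (compression)
  F[4-5] = +0.0000 N (tension)
  Rx@0 = -2929.9200 N
  Ry@0 = +230.1922 N
  Ry@4 = +205.9578 N

225.543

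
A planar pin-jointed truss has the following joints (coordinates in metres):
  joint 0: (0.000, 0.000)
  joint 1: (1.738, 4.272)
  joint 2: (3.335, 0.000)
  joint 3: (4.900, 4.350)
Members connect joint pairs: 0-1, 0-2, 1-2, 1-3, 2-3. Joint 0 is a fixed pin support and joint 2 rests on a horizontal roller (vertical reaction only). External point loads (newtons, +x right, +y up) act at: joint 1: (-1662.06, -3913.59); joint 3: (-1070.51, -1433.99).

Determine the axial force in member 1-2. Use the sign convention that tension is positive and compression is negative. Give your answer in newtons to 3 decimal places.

853.109

N=4 nodes, M=5 members, R=3 reactions → 2N=8, M+R=8
member 0 (0-1): L=4.6120, (cx,cy)=(0.3768,0.9263)
member 1 (0-2): L=3.3350, (cx,cy)=(1.0000,0.0000)
member 2 (1-2): L=4.5607, (cx,cy)=(0.3502,-0.9367)
member 3 (1-3): L=3.1630, (cx,cy)=(0.9997,0.0247)
member 4 (2-3): L=4.6230, (cx,cy)=(0.3385,0.9410)
solve A·x = −loads:
  F[0-1] = -5102.6732 N (compression)
  F[0-2] = -809.6670 N (compression)
  F[1-2] = +853.1087 N (tension)
  F[1-3] = -559.7395 N (compression)
  F[2-3] = -1509.3013 N (compression)
  Rx@0 = +2732.5700 N
  Ry@0 = +4726.4911 N
  Ry@2 = +621.0889 N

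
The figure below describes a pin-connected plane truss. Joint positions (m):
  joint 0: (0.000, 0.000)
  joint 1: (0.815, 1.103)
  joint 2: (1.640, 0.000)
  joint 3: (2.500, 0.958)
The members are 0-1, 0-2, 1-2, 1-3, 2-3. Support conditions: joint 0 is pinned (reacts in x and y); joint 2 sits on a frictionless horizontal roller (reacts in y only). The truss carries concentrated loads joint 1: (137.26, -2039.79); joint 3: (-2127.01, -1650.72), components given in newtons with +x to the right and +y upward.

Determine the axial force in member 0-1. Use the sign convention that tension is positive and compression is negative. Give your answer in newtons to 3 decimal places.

-1629.635

N=4 nodes, M=5 members, R=3 reactions → 2N=8, M+R=8
member 0 (0-1): L=1.3714, (cx,cy)=(0.5943,0.8043)
member 1 (0-2): L=1.6400, (cx,cy)=(1.0000,0.0000)
member 2 (1-2): L=1.3774, (cx,cy)=(0.5990,-0.8008)
member 3 (1-3): L=1.6912, (cx,cy)=(0.9963,-0.0857)
member 4 (2-3): L=1.2874, (cx,cy)=(0.6680,0.7441)
solve A·x = −loads:
  F[0-1] = -1629.6351 N (compression)
  F[0-2] = -1021.3100 N (compression)
  F[1-2] = -846.1612 N (compression)
  F[1-3] = -601.1017 N (compression)
  F[2-3] = -2287.5385 N (compression)
  Rx@0 = +1989.7500 N
  Ry@0 = +1310.6618 N
  Ry@2 = +2379.8482 N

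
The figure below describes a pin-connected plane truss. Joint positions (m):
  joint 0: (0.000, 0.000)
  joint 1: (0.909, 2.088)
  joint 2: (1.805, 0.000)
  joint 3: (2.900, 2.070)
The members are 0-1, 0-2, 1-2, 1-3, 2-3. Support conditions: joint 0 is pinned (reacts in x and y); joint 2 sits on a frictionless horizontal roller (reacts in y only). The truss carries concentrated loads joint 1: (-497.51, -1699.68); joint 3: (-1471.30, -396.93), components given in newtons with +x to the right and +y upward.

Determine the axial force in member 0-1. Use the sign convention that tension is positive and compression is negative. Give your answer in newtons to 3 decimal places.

-3125.533

N=4 nodes, M=5 members, R=3 reactions → 2N=8, M+R=8
member 0 (0-1): L=2.2773, (cx,cy)=(0.3992,0.9169)
member 1 (0-2): L=1.8050, (cx,cy)=(1.0000,0.0000)
member 2 (1-2): L=2.2721, (cx,cy)=(0.3943,-0.9190)
member 3 (1-3): L=1.9911, (cx,cy)=(1.0000,-0.0090)
member 4 (2-3): L=2.3418, (cx,cy)=(0.4676,0.8839)
solve A·x = −loads:
  F[0-1] = -3125.5331 N (compression)
  F[0-2] = -721.2234 N (compression)
  F[1-2] = +1281.2405 N (tension)
  F[1-3] = -1255.3776 N (compression)
  F[2-3] = -461.8835 N (compression)
  Rx@0 = +1968.8100 N
  Ry@0 = +2865.7434 N
  Ry@2 = -769.1334 N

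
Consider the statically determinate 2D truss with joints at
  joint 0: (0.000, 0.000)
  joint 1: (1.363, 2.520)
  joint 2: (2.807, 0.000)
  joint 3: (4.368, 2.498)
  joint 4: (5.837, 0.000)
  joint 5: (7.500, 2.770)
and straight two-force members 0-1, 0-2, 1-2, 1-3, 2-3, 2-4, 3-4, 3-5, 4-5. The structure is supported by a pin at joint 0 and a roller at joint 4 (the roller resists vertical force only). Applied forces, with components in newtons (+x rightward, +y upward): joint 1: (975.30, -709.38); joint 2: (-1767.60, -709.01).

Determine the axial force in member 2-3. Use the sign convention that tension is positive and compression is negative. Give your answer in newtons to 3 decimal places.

1084.238

N=6 nodes, M=9 members, R=3 reactions → 2N=12, M+R=12
member 0 (0-1): L=2.8650, (cx,cy)=(0.4757,0.8796)
member 1 (0-2): L=2.8070, (cx,cy)=(1.0000,0.0000)
member 2 (1-2): L=2.9044, (cx,cy)=(0.4972,-0.8676)
member 3 (1-3): L=3.0051, (cx,cy)=(1.0000,-0.0073)
member 4 (2-3): L=2.9456, (cx,cy)=(0.5299,0.8480)
member 5 (2-4): L=3.0300, (cx,cy)=(1.0000,0.0000)
member 6 (3-4): L=2.8979, (cx,cy)=(0.5069,-0.8620)
member 7 (3-5): L=3.1438, (cx,cy)=(0.9963,0.0865)
member 8 (4-5): L=3.2309, (cx,cy)=(0.5147,0.8574)
solve A·x = −loads:
  F[0-1] = -557.8957 N (compression)
  F[0-2] = -526.8849 N (compression)
  F[1-2] = -242.5672 N (compression)
  F[1-3] = -1120.1464 N (compression)
  F[2-3] = +1084.2379 N (tension)
  F[2-4] = +545.5376 N (tension)
  F[3-4] = -1076.1923 N (compression)
  F[3-5] = -0.0000 N (compression)
  F[4-5] = +0.0000 N (tension)
  Rx@0 = +792.3000 N
  Ry@0 = +490.7162 N
  Ry@4 = +927.6738 N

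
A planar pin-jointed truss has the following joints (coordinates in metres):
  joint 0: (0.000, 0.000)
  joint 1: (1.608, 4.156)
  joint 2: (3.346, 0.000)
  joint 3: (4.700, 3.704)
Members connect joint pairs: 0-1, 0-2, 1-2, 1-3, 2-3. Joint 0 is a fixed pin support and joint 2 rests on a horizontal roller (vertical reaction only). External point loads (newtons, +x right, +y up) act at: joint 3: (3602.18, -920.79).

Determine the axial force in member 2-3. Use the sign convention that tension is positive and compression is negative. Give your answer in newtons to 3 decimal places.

-398.432

N=4 nodes, M=5 members, R=3 reactions → 2N=8, M+R=8
member 0 (0-1): L=4.4562, (cx,cy)=(0.3608,0.9326)
member 1 (0-2): L=3.3460, (cx,cy)=(1.0000,0.0000)
member 2 (1-2): L=4.5048, (cx,cy)=(0.3858,-0.9226)
member 3 (1-3): L=3.1249, (cx,cy)=(0.9895,-0.1446)
member 4 (2-3): L=3.9437, (cx,cy)=(0.3433,0.9392)
solve A·x = −loads:
  F[0-1] = +4675.1816 N (tension)
  F[0-2] = +1915.1734 N (tension)
  F[1-2] = -5318.5540 N (compression)
  F[1-3] = +3778.7130 N (tension)
  F[2-3] = -398.4318 N (compression)
  Rx@0 = -3602.1800 N
  Ry@0 = -4360.1986 N
  Ry@2 = +5280.9886 N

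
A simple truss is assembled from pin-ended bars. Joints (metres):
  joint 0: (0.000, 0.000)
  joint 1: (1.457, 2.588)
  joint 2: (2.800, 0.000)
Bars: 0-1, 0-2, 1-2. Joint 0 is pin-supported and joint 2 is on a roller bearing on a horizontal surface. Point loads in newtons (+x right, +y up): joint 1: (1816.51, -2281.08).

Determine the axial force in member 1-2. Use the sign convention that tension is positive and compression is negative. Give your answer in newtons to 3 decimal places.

-3228.862

N=3 nodes, M=3 members, R=3 reactions → 2N=6, M+R=6
member 0 (0-1): L=2.9699, (cx,cy)=(0.4906,0.8714)
member 1 (0-2): L=2.8000, (cx,cy)=(1.0000,0.0000)
member 2 (1-2): L=2.9157, (cx,cy)=(0.4606,-0.8876)
solve A·x = −loads:
  F[0-1] = +671.1883 N (tension)
  F[0-2] = +1487.2378 N (tension)
  F[1-2] = -3228.8618 N (compression)
  Rx@0 = -1816.5100 N
  Ry@0 = -584.8705 N
  Ry@2 = +2865.9505 N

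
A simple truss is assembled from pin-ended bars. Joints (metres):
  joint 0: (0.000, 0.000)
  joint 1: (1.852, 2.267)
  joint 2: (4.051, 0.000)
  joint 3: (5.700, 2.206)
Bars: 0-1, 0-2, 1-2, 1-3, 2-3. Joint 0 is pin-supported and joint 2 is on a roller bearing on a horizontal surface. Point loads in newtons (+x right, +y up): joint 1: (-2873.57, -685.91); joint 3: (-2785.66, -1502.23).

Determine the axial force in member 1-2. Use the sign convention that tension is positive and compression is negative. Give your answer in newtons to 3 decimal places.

N=4 nodes, M=5 members, R=3 reactions → 2N=8, M+R=8
member 0 (0-1): L=2.9273, (cx,cy)=(0.6327,0.7744)
member 1 (0-2): L=4.0510, (cx,cy)=(1.0000,0.0000)
member 2 (1-2): L=3.1583, (cx,cy)=(0.6963,-0.7178)
member 3 (1-3): L=3.8485, (cx,cy)=(0.9999,-0.0159)
member 4 (2-3): L=2.7542, (cx,cy)=(0.5987,0.8010)
solve A·x = −loads:
  F[0-1] = -3726.4583 N (compression)
  F[0-2] = -3301.6454 N (compression)
  F[1-2] = +3101.2084 N (tension)
  F[1-3] = -1643.4671 N (compression)
  F[2-3] = -1908.0658 N (compression)
  Rx@0 = +5659.2300 N
  Ry@0 = +2885.8771 N
  Ry@2 = -697.7371 N

3101.208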